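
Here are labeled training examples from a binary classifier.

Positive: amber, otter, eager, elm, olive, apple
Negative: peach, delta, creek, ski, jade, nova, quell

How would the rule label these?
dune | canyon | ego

Rule: starts with a vowel. This holds for each 'Positive' example and fails for each 'Negative' one.
dune — starts with 'd', hence Negative.
canyon — starts with 'c', hence Negative.
ego — starts with 'e', hence Positive.

Negative, Negative, Positive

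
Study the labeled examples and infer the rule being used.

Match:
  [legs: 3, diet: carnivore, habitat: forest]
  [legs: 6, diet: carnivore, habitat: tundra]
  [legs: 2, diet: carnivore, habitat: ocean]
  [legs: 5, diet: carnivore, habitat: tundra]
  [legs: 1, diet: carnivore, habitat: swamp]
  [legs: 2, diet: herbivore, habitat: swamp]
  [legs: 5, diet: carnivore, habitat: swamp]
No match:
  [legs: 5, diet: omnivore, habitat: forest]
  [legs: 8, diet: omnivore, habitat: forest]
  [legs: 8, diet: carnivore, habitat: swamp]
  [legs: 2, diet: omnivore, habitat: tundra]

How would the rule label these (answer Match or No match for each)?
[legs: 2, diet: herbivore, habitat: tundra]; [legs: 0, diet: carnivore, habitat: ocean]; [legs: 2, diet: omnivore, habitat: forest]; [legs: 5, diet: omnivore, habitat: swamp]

All 'Match' examples share one property — diet is not omnivore AND legs ≤ 6 — and every 'No match' example lacks it.
[legs: 2, diet: herbivore, habitat: tundra]: Match (diet is herbivore, legs = 2).
[legs: 0, diet: carnivore, habitat: ocean]: Match (diet is carnivore, legs = 0).
[legs: 2, diet: omnivore, habitat: forest]: No match (diet is omnivore, legs = 2).
[legs: 5, diet: omnivore, habitat: swamp]: No match (diet is omnivore, legs = 5).

Match, Match, No match, No match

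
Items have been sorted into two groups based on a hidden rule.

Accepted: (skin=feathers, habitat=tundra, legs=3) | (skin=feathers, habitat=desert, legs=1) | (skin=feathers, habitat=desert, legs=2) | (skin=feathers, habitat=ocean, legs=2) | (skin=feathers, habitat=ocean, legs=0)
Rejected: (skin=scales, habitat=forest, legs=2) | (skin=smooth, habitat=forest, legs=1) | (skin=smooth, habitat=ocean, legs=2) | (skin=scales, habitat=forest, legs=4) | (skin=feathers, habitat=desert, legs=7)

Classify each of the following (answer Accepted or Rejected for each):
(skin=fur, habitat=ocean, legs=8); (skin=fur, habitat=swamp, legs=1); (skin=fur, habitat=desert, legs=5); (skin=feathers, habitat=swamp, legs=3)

The classifier is using: skin is feathers AND legs ≤ 3.
(skin=fur, habitat=ocean, legs=8): skin is fur, legs = 8 — doesn't qualify, so Rejected. (skin=fur, habitat=swamp, legs=1): skin is fur, legs = 1 — doesn't qualify, so Rejected. (skin=fur, habitat=desert, legs=5): skin is fur, legs = 5 — doesn't qualify, so Rejected. (skin=feathers, habitat=swamp, legs=3): skin is feathers, legs = 3 — satisfies this, so Accepted.

Rejected, Rejected, Rejected, Accepted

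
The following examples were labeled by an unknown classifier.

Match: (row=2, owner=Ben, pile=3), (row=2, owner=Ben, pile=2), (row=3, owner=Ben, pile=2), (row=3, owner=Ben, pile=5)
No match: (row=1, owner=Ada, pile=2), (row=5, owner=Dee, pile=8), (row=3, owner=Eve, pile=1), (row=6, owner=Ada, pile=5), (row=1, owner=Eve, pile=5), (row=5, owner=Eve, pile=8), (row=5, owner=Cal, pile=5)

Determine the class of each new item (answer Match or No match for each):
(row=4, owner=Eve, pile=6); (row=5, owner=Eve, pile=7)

The common property of the 'Match' items is: owner is Ben. No 'No match' item has it.

No match, No match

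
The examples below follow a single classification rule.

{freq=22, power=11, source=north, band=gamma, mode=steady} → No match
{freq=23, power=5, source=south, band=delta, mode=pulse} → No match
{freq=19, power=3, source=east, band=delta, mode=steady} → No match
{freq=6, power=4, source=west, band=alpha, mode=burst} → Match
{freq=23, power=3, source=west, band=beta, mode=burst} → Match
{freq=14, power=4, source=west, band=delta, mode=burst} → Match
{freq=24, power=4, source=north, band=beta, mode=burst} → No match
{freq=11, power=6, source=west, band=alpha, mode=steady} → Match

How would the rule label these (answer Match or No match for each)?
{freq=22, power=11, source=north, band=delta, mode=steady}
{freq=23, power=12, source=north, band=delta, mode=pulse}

Every 'Match' example satisfies: source is west. None of the 'No match' examples do.
{freq=22, power=11, source=north, band=delta, mode=steady}: source is north — does not pass, so No match. {freq=23, power=12, source=north, band=delta, mode=pulse}: source is north — does not pass, so No match.

No match, No match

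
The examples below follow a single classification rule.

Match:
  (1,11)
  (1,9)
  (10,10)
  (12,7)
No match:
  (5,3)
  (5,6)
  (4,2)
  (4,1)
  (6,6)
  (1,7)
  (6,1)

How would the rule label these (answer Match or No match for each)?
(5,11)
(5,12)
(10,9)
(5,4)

Match, Match, Match, No match

The classifier is using: max ≥ 9.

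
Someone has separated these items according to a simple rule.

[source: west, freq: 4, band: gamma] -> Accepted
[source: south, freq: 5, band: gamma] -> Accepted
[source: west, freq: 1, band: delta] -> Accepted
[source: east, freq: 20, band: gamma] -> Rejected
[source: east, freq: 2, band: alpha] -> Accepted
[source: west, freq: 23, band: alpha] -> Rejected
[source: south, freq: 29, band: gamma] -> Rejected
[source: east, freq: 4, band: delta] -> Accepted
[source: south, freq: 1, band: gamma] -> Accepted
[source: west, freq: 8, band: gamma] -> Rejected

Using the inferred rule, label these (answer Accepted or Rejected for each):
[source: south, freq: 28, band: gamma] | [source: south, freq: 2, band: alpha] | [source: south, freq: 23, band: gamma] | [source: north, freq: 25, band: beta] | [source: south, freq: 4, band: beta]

Rejected, Accepted, Rejected, Rejected, Accepted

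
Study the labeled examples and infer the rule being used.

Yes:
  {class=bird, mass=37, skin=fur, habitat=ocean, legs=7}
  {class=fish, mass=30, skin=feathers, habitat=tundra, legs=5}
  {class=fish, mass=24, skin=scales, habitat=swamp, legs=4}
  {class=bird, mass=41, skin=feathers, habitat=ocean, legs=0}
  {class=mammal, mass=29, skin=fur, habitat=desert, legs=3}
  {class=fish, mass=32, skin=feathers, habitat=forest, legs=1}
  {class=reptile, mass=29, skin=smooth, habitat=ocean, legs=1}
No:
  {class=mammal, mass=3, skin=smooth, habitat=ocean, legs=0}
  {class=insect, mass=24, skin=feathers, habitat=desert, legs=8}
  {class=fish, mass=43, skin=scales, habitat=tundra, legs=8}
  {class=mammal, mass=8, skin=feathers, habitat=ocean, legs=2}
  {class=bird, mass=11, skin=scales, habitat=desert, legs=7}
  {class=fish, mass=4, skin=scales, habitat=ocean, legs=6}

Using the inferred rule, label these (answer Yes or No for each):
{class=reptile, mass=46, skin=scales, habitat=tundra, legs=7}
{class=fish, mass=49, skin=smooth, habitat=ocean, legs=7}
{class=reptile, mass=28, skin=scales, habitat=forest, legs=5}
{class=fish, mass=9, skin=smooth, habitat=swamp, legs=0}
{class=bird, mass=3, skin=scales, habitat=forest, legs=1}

Yes, Yes, Yes, No, No

The distinguishing property — mass ≥ 24 AND legs ≤ 7 — holds for all the 'Yes' cases and none of the 'No' cases.
Yes: {class=reptile, mass=46, skin=scales, habitat=tundra, legs=7}, since mass = 46, legs = 7. Yes: {class=fish, mass=49, skin=smooth, habitat=ocean, legs=7}, since mass = 49, legs = 7. Yes: {class=reptile, mass=28, skin=scales, habitat=forest, legs=5}, since mass = 28, legs = 5. No: {class=fish, mass=9, skin=smooth, habitat=swamp, legs=0}, since mass = 9, legs = 0. No: {class=bird, mass=3, skin=scales, habitat=forest, legs=1}, since mass = 3, legs = 1.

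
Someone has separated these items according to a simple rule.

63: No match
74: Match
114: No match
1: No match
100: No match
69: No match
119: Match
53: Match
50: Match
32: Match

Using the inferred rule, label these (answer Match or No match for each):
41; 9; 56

The distinguishing property — ≡ 2 (mod 3) — holds for all the 'Match' cases and none of the 'No match' cases.
41: Match (41 mod 3 = 2). 9: No match (9 mod 3 = 0). 56: Match (56 mod 3 = 2).

Match, No match, Match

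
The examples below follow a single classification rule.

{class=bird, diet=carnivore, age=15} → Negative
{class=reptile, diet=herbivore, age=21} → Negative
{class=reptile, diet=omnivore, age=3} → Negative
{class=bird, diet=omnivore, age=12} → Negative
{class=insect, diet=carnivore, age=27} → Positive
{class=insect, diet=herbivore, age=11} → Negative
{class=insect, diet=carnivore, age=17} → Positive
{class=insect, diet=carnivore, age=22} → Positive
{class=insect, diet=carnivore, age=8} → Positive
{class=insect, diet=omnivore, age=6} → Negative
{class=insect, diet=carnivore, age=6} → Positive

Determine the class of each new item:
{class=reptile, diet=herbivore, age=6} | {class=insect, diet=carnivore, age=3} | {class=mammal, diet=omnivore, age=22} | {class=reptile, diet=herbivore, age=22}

Every 'Positive' example satisfies: diet is carnivore AND class is insect. None of the 'Negative' examples do.
Negative: {class=reptile, diet=herbivore, age=6}, since diet is herbivore, class is reptile. Positive: {class=insect, diet=carnivore, age=3}, since diet is carnivore, class is insect. Negative: {class=mammal, diet=omnivore, age=22}, since diet is omnivore, class is mammal. Negative: {class=reptile, diet=herbivore, age=22}, since diet is herbivore, class is reptile.

Negative, Positive, Negative, Negative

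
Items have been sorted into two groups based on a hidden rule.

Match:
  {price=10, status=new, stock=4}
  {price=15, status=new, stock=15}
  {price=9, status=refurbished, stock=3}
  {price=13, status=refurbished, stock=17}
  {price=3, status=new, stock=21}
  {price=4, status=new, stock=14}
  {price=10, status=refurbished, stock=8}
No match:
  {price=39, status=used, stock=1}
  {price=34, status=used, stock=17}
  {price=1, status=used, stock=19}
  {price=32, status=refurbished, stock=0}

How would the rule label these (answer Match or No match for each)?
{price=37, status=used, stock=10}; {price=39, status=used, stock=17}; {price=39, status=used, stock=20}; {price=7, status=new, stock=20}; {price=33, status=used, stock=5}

No match, No match, No match, Match, No match

Every 'Match' example satisfies: price ≥ 3 AND price ≤ 15. None of the 'No match' examples do.
No match: {price=37, status=used, stock=10}, since price = 37. No match: {price=39, status=used, stock=17}, since price = 39. No match: {price=39, status=used, stock=20}, since price = 39. Match: {price=7, status=new, stock=20}, since price = 7. No match: {price=33, status=used, stock=5}, since price = 33.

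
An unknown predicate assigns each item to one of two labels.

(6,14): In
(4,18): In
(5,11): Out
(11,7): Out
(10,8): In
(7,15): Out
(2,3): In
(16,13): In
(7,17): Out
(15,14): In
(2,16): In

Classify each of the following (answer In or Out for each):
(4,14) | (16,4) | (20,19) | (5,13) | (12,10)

The classifier is using: product is even.
(4,14): In (4·14 = 56). (16,4): In (16·4 = 64). (20,19): In (20·19 = 380). (5,13): Out (5·13 = 65). (12,10): In (12·10 = 120).

In, In, In, Out, In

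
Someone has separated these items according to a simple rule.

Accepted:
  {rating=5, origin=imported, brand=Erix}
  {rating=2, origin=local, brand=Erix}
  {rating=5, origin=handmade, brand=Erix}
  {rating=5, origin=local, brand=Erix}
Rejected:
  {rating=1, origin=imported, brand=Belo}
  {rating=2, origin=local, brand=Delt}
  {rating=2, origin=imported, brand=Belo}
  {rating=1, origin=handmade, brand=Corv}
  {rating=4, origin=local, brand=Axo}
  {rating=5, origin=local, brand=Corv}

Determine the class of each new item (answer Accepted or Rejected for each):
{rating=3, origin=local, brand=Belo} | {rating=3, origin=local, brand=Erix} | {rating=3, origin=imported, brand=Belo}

Rejected, Accepted, Rejected

Comparing the two groups points to one rule — brand is Erix.
{rating=3, origin=local, brand=Belo} → brand is Belo → Rejected. {rating=3, origin=local, brand=Erix} → brand is Erix → Accepted. {rating=3, origin=imported, brand=Belo} → brand is Belo → Rejected.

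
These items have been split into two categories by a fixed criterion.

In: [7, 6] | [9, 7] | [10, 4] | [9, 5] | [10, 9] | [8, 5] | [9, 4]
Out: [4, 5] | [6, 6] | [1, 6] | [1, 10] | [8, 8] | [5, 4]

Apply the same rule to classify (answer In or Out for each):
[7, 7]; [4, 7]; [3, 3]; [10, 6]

One predicate separates the groups cleanly: first > second AND sum ≥ 11.
[7, 7]: Out (7 = 7, 7+7 = 14). [4, 7]: Out (4 < 7, 4+7 = 11). [3, 3]: Out (3 = 3, 3+3 = 6). [10, 6]: In (10 > 6, 10+6 = 16).

Out, Out, Out, In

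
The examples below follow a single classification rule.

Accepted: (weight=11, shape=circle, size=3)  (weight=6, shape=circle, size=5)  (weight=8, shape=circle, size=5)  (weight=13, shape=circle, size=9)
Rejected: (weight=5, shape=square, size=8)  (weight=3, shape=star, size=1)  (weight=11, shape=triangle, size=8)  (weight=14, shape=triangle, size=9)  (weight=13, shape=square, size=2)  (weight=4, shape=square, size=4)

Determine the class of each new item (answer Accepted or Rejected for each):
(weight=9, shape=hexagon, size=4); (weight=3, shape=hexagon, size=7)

Rejected, Rejected

The common property of the 'Accepted' items is: shape is circle. No 'Rejected' item has it.
(weight=9, shape=hexagon, size=4): shape is hexagon — lacks this property, so Rejected. (weight=3, shape=hexagon, size=7): shape is hexagon — lacks this property, so Rejected.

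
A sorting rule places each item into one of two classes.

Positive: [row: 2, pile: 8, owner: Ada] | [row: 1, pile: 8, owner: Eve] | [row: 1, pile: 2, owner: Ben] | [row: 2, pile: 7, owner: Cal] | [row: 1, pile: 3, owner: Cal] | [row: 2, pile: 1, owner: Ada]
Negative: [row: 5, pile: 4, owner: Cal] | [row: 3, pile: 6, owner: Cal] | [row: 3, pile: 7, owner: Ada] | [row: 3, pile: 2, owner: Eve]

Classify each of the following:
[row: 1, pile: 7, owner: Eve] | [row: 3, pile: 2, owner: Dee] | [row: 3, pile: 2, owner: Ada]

Positive, Negative, Negative

One predicate separates the groups cleanly: row ≤ 2.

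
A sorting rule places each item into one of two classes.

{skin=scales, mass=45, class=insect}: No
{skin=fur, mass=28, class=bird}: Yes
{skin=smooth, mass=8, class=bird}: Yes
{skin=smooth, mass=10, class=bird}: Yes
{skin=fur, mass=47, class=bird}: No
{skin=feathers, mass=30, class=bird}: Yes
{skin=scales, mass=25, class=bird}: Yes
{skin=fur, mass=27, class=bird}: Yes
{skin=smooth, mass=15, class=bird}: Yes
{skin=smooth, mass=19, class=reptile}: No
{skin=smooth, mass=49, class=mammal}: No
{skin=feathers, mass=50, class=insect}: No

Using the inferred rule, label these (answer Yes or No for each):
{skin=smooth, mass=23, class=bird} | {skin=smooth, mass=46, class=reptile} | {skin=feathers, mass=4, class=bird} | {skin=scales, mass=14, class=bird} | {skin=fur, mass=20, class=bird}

Yes, No, Yes, Yes, Yes

One predicate separates the groups cleanly: class is bird AND mass ≤ 30.
{skin=smooth, mass=23, class=bird}: Yes (class is bird, mass = 23).
{skin=smooth, mass=46, class=reptile}: No (class is reptile, mass = 46).
{skin=feathers, mass=4, class=bird}: Yes (class is bird, mass = 4).
{skin=scales, mass=14, class=bird}: Yes (class is bird, mass = 14).
{skin=fur, mass=20, class=bird}: Yes (class is bird, mass = 20).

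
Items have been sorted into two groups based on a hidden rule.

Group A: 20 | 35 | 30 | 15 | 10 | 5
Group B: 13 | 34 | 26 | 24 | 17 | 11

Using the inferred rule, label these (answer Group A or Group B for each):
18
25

Looking at the examples, the only property every 'Group A' case has and every 'Group B' case lacks is: multiple of 5.
18 — 18 = 5·3 + 3, hence Group B. 25 — 25 = 5·5, hence Group A.

Group B, Group A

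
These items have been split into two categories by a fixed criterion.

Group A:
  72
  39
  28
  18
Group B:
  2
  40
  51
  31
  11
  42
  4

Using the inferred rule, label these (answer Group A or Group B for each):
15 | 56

One predicate separates the groups cleanly: digit sum ≥ 7.

Group B, Group A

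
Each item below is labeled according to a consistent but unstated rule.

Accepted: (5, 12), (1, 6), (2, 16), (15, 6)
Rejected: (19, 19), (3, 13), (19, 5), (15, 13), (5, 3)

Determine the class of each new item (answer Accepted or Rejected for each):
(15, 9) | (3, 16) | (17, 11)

Rejected, Accepted, Rejected

The distinguishing property — second is even — holds for all the 'Accepted' cases and none of the 'Rejected' cases.
(15, 9): second 9, does not fit → Rejected. (3, 16): second 16, passes → Accepted. (17, 11): second 11, does not fit → Rejected.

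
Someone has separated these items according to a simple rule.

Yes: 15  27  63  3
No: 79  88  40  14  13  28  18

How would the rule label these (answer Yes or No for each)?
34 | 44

No, No

The classifier is using: ≡ 3 (mod 6).
34: No (34 mod 6 = 4).
44: No (44 mod 6 = 2).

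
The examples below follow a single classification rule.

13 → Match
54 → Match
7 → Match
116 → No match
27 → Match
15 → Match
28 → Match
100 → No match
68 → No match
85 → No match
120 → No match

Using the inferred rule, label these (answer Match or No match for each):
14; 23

Match, Match

The classifier is using: at most 54.
14: Match (14 ≤ 54). 23: Match (23 ≤ 54).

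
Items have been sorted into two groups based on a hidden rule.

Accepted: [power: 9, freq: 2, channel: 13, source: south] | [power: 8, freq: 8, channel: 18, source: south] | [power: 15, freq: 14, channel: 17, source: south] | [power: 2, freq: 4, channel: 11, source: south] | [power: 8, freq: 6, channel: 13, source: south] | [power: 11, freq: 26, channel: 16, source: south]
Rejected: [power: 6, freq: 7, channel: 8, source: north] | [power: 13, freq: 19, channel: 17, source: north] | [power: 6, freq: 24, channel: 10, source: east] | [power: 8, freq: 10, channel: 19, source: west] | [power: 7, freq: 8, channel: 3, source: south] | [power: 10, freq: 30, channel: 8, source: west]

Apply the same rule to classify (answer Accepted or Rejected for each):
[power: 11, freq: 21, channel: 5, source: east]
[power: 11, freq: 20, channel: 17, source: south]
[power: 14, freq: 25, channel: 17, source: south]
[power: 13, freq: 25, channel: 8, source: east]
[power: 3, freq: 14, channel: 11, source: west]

Rejected, Accepted, Accepted, Rejected, Rejected

The simplest hypothesis consistent with all the labels is: source is south AND channel ≥ 8.
[power: 11, freq: 21, channel: 5, source: east] — source is east, channel = 5, hence Rejected. [power: 11, freq: 20, channel: 17, source: south] — source is south, channel = 17, hence Accepted. [power: 14, freq: 25, channel: 17, source: south] — source is south, channel = 17, hence Accepted. [power: 13, freq: 25, channel: 8, source: east] — source is east, channel = 8, hence Rejected. [power: 3, freq: 14, channel: 11, source: west] — source is west, channel = 11, hence Rejected.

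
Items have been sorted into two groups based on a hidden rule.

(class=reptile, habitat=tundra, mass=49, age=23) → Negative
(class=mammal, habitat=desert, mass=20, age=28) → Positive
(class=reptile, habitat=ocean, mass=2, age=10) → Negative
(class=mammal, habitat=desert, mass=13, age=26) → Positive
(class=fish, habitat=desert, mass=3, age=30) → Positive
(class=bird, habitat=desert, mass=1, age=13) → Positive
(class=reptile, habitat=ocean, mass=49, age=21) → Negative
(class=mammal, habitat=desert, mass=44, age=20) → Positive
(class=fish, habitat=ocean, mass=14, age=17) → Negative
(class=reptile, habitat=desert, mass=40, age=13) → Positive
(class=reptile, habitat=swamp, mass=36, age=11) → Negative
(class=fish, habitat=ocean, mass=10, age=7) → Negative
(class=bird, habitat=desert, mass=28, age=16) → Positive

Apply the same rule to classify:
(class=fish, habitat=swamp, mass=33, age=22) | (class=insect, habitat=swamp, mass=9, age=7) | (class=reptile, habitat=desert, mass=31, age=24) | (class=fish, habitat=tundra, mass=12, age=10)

Negative, Negative, Positive, Negative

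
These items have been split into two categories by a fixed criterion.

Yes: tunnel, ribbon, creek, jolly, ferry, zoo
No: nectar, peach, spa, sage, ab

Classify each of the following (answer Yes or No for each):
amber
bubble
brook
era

No, Yes, Yes, No

The rule appears to be: has a double letter.
amber — no doubled letter, hence No. bubble — 'bb' doubled, hence Yes. brook — 'oo' doubled, hence Yes. era — no doubled letter, hence No.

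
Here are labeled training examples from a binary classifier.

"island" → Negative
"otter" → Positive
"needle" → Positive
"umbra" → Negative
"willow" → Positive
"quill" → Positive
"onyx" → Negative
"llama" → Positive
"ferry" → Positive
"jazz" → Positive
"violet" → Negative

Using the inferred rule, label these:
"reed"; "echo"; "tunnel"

The pattern is that an item is 'Positive' exactly when: has a double letter.
"reed" — 'ee' doubled, hence Positive.
"echo" — no doubled letter, hence Negative.
"tunnel" — 'nn' doubled, hence Positive.

Positive, Negative, Positive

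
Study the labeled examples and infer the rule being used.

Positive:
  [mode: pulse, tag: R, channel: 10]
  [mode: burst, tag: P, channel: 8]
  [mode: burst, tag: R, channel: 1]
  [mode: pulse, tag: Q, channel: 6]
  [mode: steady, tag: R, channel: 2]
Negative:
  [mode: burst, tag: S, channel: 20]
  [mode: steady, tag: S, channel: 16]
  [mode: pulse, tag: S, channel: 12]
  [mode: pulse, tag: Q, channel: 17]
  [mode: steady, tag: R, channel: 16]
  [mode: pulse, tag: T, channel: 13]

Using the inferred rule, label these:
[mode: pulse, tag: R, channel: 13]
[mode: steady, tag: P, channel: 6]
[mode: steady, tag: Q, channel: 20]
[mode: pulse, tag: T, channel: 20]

All 'Positive' examples share one property — channel ≤ 10 — and every 'Negative' example lacks it.

Negative, Positive, Negative, Negative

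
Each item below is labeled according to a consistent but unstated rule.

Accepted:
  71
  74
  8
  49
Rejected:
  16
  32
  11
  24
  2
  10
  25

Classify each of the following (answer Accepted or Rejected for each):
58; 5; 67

'Accepted' ⟺ digit sum ≥ 8.

Accepted, Rejected, Accepted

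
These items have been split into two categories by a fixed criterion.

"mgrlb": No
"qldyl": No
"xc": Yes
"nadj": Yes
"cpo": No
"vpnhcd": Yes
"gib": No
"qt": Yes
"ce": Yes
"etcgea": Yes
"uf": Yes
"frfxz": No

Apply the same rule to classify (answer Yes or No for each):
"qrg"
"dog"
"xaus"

No, No, Yes

All 'Yes' examples share one property — even length — and every 'No' example lacks it.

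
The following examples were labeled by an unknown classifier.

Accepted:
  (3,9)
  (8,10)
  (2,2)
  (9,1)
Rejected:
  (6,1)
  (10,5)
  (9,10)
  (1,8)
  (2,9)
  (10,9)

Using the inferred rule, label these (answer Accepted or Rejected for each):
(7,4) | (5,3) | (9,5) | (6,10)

The simplest hypothesis consistent with all the labels is: sum is even.
(7,4) → 7+4 = 11 → Rejected. (5,3) → 5+3 = 8 → Accepted. (9,5) → 9+5 = 14 → Accepted. (6,10) → 6+10 = 16 → Accepted.

Rejected, Accepted, Accepted, Accepted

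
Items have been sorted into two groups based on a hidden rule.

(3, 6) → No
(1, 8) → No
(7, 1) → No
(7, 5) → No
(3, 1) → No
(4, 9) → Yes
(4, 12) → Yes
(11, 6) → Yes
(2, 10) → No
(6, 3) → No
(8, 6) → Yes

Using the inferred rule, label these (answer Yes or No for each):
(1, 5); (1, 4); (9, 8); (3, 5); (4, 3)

The classifier is using: sum ≥ 13.
(1, 5): 1+5 = 6, does not pass → No. (1, 4): 1+4 = 5, does not pass → No. (9, 8): 9+8 = 17, meets the rule → Yes. (3, 5): 3+5 = 8, does not pass → No. (4, 3): 4+3 = 7, does not pass → No.

No, No, Yes, No, No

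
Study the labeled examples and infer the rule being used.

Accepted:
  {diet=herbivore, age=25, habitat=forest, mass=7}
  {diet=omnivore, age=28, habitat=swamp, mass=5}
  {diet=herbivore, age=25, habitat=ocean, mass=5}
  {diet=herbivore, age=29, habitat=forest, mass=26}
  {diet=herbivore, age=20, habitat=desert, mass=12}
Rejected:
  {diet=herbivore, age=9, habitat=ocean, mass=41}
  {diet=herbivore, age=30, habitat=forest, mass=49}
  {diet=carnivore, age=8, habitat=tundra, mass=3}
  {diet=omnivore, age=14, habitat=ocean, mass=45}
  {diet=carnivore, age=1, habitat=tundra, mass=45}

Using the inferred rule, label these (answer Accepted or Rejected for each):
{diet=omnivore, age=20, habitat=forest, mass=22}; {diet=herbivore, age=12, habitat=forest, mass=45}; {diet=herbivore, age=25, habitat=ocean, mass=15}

Accepted, Rejected, Accepted

The pattern is that an item is 'Accepted' exactly when: age ≥ 20 AND age ≤ 29.
{diet=omnivore, age=20, habitat=forest, mass=22} — age = 20, hence Accepted. {diet=herbivore, age=12, habitat=forest, mass=45} — age = 12, hence Rejected. {diet=herbivore, age=25, habitat=ocean, mass=15} — age = 25, hence Accepted.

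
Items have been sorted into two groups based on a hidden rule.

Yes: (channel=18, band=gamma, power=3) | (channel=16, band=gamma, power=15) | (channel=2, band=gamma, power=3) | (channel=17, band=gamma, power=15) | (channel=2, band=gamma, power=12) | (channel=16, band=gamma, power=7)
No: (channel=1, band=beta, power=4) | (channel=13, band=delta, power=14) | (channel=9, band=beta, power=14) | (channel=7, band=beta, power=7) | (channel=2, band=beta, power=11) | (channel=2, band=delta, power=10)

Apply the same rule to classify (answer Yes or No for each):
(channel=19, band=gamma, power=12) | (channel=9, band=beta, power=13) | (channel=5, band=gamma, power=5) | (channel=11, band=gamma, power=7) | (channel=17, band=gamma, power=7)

Yes, No, Yes, Yes, Yes

Comparing the two groups points to one rule — band is gamma.
(channel=19, band=gamma, power=12) → band is gamma → Yes. (channel=9, band=beta, power=13) → band is beta → No. (channel=5, band=gamma, power=5) → band is gamma → Yes. (channel=11, band=gamma, power=7) → band is gamma → Yes. (channel=17, band=gamma, power=7) → band is gamma → Yes.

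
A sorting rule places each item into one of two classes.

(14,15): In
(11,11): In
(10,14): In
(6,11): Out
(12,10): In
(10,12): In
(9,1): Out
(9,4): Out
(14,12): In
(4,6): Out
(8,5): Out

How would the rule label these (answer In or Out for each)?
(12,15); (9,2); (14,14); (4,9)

The simplest hypothesis consistent with all the labels is: sum ≥ 22.
(12,15): In (12+15 = 27).
(9,2): Out (9+2 = 11).
(14,14): In (14+14 = 28).
(4,9): Out (4+9 = 13).

In, Out, In, Out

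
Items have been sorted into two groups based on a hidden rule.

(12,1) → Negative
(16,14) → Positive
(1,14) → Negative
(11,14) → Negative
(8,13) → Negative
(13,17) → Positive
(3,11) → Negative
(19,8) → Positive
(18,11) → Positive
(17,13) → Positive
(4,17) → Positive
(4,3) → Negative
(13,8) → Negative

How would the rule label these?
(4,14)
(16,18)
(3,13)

The common property of the 'Positive' items is: max ≥ 16. No 'Negative' item has it.
(4,14): Negative (max 14). (16,18): Positive (max 18). (3,13): Negative (max 13).

Negative, Positive, Negative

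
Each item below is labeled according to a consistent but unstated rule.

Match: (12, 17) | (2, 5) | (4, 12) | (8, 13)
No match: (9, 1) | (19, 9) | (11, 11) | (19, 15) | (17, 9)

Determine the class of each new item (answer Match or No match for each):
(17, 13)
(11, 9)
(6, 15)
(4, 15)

No match, No match, Match, Match

Rule: first is even. This holds for each 'Match' example and fails for each 'No match' one.
(17, 13): first 17, lacks this property → No match.
(11, 9): first 11, lacks this property → No match.
(6, 15): first 6, matches → Match.
(4, 15): first 4, matches → Match.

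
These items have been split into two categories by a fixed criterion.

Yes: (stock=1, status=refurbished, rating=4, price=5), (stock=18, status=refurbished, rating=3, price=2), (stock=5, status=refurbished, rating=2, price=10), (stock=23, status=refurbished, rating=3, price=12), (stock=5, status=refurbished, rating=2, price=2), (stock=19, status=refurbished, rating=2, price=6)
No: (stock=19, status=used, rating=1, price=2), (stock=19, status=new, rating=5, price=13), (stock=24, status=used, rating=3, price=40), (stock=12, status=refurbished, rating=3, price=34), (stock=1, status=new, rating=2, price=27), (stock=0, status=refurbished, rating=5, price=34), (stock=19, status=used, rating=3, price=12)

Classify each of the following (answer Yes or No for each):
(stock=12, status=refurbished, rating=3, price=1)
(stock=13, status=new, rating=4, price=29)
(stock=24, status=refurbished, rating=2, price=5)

Yes, No, Yes

The classifier is using: status is refurbished AND price ≤ 12.
(stock=12, status=refurbished, rating=3, price=1): Yes (status is refurbished, price = 1). (stock=13, status=new, rating=4, price=29): No (status is new, price = 29). (stock=24, status=refurbished, rating=2, price=5): Yes (status is refurbished, price = 5).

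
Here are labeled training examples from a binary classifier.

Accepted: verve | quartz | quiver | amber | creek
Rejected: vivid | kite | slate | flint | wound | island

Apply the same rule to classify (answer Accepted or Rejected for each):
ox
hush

Rejected, Rejected

Comparing the two groups points to one rule — contains 'r'.
ox: Rejected (no 'r').
hush: Rejected (no 'r').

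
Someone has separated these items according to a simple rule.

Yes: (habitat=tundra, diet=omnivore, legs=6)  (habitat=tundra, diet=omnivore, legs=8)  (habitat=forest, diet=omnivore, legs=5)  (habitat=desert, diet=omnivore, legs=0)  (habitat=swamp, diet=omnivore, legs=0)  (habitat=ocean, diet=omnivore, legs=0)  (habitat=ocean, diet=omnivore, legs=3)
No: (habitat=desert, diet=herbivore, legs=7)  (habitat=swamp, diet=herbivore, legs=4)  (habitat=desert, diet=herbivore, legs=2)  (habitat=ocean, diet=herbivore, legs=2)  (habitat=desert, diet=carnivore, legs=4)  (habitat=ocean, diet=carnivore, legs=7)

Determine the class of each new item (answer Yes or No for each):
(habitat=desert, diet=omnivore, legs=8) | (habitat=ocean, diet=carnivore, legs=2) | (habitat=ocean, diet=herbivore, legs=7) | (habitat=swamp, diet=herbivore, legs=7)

Yes, No, No, No

The classifier is using: diet is omnivore.
Yes: (habitat=desert, diet=omnivore, legs=8), since diet is omnivore.
No: (habitat=ocean, diet=carnivore, legs=2), since diet is carnivore.
No: (habitat=ocean, diet=herbivore, legs=7), since diet is herbivore.
No: (habitat=swamp, diet=herbivore, legs=7), since diet is herbivore.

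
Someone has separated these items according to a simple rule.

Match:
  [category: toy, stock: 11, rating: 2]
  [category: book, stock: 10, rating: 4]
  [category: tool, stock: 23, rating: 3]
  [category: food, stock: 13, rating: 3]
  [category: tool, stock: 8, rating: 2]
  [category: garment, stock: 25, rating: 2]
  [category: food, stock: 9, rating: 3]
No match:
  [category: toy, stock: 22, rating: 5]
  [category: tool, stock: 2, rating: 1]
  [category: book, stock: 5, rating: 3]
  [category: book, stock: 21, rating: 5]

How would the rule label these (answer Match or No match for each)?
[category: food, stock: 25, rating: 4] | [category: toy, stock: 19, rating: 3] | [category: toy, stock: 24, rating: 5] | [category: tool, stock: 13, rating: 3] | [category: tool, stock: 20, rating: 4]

Rule: rating ≤ 4 AND stock ≥ 8. This holds for each 'Match' example and fails for each 'No match' one.

Match, Match, No match, Match, Match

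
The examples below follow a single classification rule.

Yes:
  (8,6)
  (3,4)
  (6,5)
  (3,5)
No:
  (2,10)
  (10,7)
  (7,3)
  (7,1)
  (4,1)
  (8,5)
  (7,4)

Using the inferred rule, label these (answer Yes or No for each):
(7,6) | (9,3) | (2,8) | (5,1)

The classifier is using: |first − second| ≤ 2.
(7,6): |7−6| = 1, passes → Yes.
(9,3): |9−3| = 6, does not pass → No.
(2,8): |2−8| = 6, does not pass → No.
(5,1): |5−1| = 4, does not pass → No.

Yes, No, No, No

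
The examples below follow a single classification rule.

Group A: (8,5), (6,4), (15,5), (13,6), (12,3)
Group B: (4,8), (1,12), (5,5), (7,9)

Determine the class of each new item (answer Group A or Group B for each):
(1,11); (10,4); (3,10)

Group B, Group A, Group B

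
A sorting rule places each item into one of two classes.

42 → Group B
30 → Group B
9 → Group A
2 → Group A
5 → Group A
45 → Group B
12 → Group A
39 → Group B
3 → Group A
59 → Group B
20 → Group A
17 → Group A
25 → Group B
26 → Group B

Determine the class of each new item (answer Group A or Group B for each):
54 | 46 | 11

Group B, Group B, Group A

'Group A' ⟺ at most 20.
Group B: 54, since 54 > 20.
Group B: 46, since 46 > 20.
Group A: 11, since 11 ≤ 20.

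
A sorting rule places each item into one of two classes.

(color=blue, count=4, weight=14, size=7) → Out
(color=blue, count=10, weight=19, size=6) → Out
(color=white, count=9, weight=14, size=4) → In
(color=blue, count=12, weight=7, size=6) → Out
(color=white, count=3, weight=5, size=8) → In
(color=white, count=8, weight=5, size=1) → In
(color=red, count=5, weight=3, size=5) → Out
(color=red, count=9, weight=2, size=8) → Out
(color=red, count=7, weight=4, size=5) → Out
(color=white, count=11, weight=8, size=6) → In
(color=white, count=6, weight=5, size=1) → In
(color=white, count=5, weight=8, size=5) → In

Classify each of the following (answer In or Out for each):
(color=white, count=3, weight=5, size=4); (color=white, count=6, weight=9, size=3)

In, In

The simplest hypothesis consistent with all the labels is: color is white.
(color=white, count=3, weight=5, size=4) → color is white → In.
(color=white, count=6, weight=9, size=3) → color is white → In.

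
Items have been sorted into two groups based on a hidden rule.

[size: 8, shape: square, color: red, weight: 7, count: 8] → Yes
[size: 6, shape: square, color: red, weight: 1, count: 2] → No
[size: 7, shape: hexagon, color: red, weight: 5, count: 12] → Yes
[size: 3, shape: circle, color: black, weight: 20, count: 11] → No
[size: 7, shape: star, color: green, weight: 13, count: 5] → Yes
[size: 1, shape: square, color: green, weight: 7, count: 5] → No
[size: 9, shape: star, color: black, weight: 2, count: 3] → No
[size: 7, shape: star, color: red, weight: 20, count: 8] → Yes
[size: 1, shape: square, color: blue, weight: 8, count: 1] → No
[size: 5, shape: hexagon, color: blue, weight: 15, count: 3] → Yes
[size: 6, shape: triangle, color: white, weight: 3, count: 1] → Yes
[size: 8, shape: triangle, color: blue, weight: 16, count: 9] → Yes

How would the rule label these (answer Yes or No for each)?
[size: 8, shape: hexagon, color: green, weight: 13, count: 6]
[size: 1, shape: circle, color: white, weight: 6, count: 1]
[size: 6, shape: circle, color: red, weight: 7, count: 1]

A rule that fits every label: weight ≥ 3 AND size ≥ 5 — true of each 'Yes' example, false of each 'No' one.
[size: 8, shape: hexagon, color: green, weight: 13, count: 6]: weight = 13, size = 8, matches → Yes. [size: 1, shape: circle, color: white, weight: 6, count: 1]: weight = 6, size = 1, fails this test → No. [size: 6, shape: circle, color: red, weight: 7, count: 1]: weight = 7, size = 6, matches → Yes.

Yes, No, Yes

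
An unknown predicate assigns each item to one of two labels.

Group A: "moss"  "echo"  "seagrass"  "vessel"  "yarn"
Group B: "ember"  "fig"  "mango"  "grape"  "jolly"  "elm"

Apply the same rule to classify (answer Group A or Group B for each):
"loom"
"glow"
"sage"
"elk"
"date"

Group A, Group A, Group A, Group B, Group A

Rule: even length. This holds for each 'Group A' example and fails for each 'Group B' one.
"loom": length 4, meets the rule → Group A.
"glow": length 4, meets the rule → Group A.
"sage": length 4, meets the rule → Group A.
"elk": length 3, doesn't match → Group B.
"date": length 4, meets the rule → Group A.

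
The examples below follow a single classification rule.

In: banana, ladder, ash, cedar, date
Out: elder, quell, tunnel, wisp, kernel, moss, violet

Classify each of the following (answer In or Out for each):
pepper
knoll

Out, Out

One predicate separates the groups cleanly: contains 'a'.
Out: pepper, since no 'a'. Out: knoll, since no 'a'.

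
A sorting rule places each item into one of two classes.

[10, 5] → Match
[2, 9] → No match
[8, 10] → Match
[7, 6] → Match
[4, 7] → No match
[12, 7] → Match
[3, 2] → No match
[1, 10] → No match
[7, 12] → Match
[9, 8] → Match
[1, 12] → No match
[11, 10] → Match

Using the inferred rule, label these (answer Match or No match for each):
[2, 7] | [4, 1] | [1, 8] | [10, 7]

No match, No match, No match, Match

The distinguishing property — first ≥ 5 — holds for all the 'Match' cases and none of the 'No match' cases.
[2, 7]: first 2 — fails this test, so No match.
[4, 1]: first 4 — fails this test, so No match.
[1, 8]: first 1 — fails this test, so No match.
[10, 7]: first 10 — has this property, so Match.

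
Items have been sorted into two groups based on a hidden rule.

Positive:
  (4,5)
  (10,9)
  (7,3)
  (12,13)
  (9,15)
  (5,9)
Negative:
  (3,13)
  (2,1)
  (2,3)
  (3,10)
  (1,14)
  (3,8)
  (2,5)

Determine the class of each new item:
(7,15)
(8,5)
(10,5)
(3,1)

Positive, Positive, Positive, Negative

The distinguishing property — first ≥ 4 — holds for all the 'Positive' cases and none of the 'Negative' cases.
(7,15) → first 7 → Positive.
(8,5) → first 8 → Positive.
(10,5) → first 10 → Positive.
(3,1) → first 3 → Negative.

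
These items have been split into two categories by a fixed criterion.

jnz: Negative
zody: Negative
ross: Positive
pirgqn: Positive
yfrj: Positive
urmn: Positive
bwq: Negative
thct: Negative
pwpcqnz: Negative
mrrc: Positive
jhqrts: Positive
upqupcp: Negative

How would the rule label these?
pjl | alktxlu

Negative, Negative

Comparing the two groups points to one rule — contains 'r'.
pjl — no 'r', hence Negative.
alktxlu — no 'r', hence Negative.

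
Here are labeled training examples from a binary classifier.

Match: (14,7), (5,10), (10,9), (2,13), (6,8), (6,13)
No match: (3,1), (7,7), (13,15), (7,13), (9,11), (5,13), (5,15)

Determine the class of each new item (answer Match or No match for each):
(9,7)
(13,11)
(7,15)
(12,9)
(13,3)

No match, No match, No match, Match, No match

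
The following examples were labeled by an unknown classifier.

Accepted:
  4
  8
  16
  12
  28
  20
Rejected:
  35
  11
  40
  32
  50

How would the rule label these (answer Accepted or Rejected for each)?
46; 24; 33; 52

Rejected, Accepted, Rejected, Rejected

Rule: even AND at most 28. This holds for each 'Accepted' example and fails for each 'Rejected' one.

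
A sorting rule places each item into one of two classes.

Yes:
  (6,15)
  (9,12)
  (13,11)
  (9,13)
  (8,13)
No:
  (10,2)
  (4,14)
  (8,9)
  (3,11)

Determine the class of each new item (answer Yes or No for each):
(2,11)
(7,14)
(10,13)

The common property of the 'Yes' items is: sum ≥ 21. No 'No' item has it.
No: (2,11), since 2+11 = 13. Yes: (7,14), since 7+14 = 21. Yes: (10,13), since 10+13 = 23.

No, Yes, Yes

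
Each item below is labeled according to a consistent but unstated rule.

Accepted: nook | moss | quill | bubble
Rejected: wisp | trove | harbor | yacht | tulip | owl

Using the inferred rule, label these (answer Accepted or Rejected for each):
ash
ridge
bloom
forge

Looking at the examples, the only property every 'Accepted' case has and every 'Rejected' case lacks is: has a double letter.
ash — no doubled letter, hence Rejected. ridge — no doubled letter, hence Rejected. bloom — 'oo' doubled, hence Accepted. forge — no doubled letter, hence Rejected.

Rejected, Rejected, Accepted, Rejected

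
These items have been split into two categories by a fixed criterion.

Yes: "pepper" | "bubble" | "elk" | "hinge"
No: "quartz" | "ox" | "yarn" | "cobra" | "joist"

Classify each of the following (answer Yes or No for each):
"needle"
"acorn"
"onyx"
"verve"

Yes, No, No, Yes

Checking candidate rules against both groups, what survives is: contains 'e'.
"needle" — has 'e', hence Yes. "acorn" — no 'e', hence No. "onyx" — no 'e', hence No. "verve" — has 'e', hence Yes.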